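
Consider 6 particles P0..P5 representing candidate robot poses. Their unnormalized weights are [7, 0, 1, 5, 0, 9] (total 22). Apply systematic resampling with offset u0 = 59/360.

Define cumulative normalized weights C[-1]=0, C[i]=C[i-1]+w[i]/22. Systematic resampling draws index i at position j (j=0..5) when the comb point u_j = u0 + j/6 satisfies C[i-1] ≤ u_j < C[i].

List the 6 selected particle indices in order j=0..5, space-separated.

0 2 3 5 5 5

C = [7/22, 7/22, 4/11, 13/22, 13/22, 1]
j=0: u_0=59/360 ∈ [0, 7/22) → index 0
j=1: u_1=119/360 ∈ [7/22, 4/11) → index 2
j=2: u_2=179/360 ∈ [4/11, 13/22) → index 3
j=3: u_3=239/360 ∈ [13/22, 1) → index 5
j=4: u_4=299/360 ∈ [13/22, 1) → index 5
j=5: u_5=359/360 ∈ [13/22, 1) → index 5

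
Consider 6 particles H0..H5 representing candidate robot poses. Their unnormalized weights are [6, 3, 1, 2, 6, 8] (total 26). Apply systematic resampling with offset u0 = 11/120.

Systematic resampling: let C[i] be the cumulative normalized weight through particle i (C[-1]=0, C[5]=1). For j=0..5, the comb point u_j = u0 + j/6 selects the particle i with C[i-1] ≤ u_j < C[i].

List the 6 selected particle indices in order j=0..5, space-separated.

C = [3/13, 9/26, 5/13, 6/13, 9/13, 1]
j=0: u_0=11/120 ∈ [0, 3/13) → index 0
j=1: u_1=31/120 ∈ [3/13, 9/26) → index 1
j=2: u_2=17/40 ∈ [5/13, 6/13) → index 3
j=3: u_3=71/120 ∈ [6/13, 9/13) → index 4
j=4: u_4=91/120 ∈ [9/13, 1) → index 5
j=5: u_5=37/40 ∈ [9/13, 1) → index 5

0 1 3 4 5 5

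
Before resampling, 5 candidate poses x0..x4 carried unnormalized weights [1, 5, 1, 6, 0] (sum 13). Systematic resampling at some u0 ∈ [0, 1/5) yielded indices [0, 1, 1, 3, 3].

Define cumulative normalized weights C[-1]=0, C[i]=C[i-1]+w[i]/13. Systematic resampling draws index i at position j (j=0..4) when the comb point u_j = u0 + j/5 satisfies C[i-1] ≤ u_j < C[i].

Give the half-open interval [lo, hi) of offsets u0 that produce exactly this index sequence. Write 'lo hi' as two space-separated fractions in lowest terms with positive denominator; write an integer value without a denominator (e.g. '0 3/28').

0 4/65

C = [1/13, 6/13, 7/13, 1, 1]
j=0 picked index 0: u0 ∈ [0, 1/13)
j=1 picked index 1: u0 ∈ [-8/65, 17/65)
j=2 picked index 1: u0 ∈ [-21/65, 4/65)
j=3 picked index 3: u0 ∈ [-4/65, 2/5)
j=4 picked index 3: u0 ∈ [-17/65, 1/5)
intersection: [0, 4/65)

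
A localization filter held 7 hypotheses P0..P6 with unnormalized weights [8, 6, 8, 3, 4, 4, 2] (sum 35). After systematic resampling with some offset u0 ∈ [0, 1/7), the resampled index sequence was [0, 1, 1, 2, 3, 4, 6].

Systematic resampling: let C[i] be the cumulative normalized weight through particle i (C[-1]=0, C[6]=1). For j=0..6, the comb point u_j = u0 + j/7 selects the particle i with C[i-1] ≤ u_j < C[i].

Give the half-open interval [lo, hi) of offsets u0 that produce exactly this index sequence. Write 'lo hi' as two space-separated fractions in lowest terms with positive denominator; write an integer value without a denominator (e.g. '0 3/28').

3/35 4/35

C = [8/35, 2/5, 22/35, 5/7, 29/35, 33/35, 1]
j=0 picked index 0: u0 ∈ [0, 8/35)
j=1 picked index 1: u0 ∈ [3/35, 9/35)
j=2 picked index 1: u0 ∈ [-2/35, 4/35)
j=3 picked index 2: u0 ∈ [-1/35, 1/5)
j=4 picked index 3: u0 ∈ [2/35, 1/7)
j=5 picked index 4: u0 ∈ [0, 4/35)
j=6 picked index 6: u0 ∈ [3/35, 1/7)
intersection: [3/35, 4/35)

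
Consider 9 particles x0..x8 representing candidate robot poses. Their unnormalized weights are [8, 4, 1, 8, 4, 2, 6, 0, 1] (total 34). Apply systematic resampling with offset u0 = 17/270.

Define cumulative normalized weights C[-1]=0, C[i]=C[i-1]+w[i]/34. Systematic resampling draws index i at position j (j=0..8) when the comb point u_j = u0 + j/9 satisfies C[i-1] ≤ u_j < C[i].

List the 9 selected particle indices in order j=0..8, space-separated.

C = [4/17, 6/17, 13/34, 21/34, 25/34, 27/34, 33/34, 33/34, 1]
j=0: u_0=17/270 ∈ [0, 4/17) → index 0
j=1: u_1=47/270 ∈ [0, 4/17) → index 0
j=2: u_2=77/270 ∈ [4/17, 6/17) → index 1
j=3: u_3=107/270 ∈ [13/34, 21/34) → index 3
j=4: u_4=137/270 ∈ [13/34, 21/34) → index 3
j=5: u_5=167/270 ∈ [21/34, 25/34) → index 4
j=6: u_6=197/270 ∈ [21/34, 25/34) → index 4
j=7: u_7=227/270 ∈ [27/34, 33/34) → index 6
j=8: u_8=257/270 ∈ [27/34, 33/34) → index 6

0 0 1 3 3 4 4 6 6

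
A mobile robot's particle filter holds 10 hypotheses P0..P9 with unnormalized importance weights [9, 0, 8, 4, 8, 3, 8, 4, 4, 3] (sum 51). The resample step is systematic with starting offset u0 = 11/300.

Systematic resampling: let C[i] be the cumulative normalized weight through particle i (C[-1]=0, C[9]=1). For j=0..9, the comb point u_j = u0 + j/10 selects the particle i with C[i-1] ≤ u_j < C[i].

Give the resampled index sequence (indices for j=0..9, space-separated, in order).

0 0 2 3 4 4 6 6 7 8

C = [3/17, 3/17, 1/3, 7/17, 29/51, 32/51, 40/51, 44/51, 16/17, 1]
j=0: u_0=11/300 ∈ [0, 3/17) → index 0
j=1: u_1=41/300 ∈ [0, 3/17) → index 0
j=2: u_2=71/300 ∈ [3/17, 1/3) → index 2
j=3: u_3=101/300 ∈ [1/3, 7/17) → index 3
j=4: u_4=131/300 ∈ [7/17, 29/51) → index 4
j=5: u_5=161/300 ∈ [7/17, 29/51) → index 4
j=6: u_6=191/300 ∈ [32/51, 40/51) → index 6
j=7: u_7=221/300 ∈ [32/51, 40/51) → index 6
j=8: u_8=251/300 ∈ [40/51, 44/51) → index 7
j=9: u_9=281/300 ∈ [44/51, 16/17) → index 8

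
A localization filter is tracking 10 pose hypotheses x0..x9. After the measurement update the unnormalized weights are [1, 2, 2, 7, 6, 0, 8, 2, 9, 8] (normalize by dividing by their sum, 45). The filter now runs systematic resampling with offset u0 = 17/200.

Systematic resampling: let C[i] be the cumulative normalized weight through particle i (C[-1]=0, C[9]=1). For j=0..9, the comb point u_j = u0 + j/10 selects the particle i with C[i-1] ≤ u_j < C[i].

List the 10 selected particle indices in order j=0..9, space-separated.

2 3 4 4 6 7 8 8 9 9

C = [1/45, 1/15, 1/9, 4/15, 2/5, 2/5, 26/45, 28/45, 37/45, 1]
j=0: u_0=17/200 ∈ [1/15, 1/9) → index 2
j=1: u_1=37/200 ∈ [1/9, 4/15) → index 3
j=2: u_2=57/200 ∈ [4/15, 2/5) → index 4
j=3: u_3=77/200 ∈ [4/15, 2/5) → index 4
j=4: u_4=97/200 ∈ [2/5, 26/45) → index 6
j=5: u_5=117/200 ∈ [26/45, 28/45) → index 7
j=6: u_6=137/200 ∈ [28/45, 37/45) → index 8
j=7: u_7=157/200 ∈ [28/45, 37/45) → index 8
j=8: u_8=177/200 ∈ [37/45, 1) → index 9
j=9: u_9=197/200 ∈ [37/45, 1) → index 9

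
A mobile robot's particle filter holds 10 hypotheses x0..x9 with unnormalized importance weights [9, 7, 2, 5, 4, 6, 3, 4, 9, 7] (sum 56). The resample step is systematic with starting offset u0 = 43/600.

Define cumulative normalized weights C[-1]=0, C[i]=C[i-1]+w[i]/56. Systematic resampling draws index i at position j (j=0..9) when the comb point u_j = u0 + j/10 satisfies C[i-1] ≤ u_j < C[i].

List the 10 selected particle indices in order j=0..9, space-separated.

C = [9/56, 2/7, 9/28, 23/56, 27/56, 33/56, 9/14, 5/7, 7/8, 1]
j=0: u_0=43/600 ∈ [0, 9/56) → index 0
j=1: u_1=103/600 ∈ [9/56, 2/7) → index 1
j=2: u_2=163/600 ∈ [9/56, 2/7) → index 1
j=3: u_3=223/600 ∈ [9/28, 23/56) → index 3
j=4: u_4=283/600 ∈ [23/56, 27/56) → index 4
j=5: u_5=343/600 ∈ [27/56, 33/56) → index 5
j=6: u_6=403/600 ∈ [9/14, 5/7) → index 7
j=7: u_7=463/600 ∈ [5/7, 7/8) → index 8
j=8: u_8=523/600 ∈ [5/7, 7/8) → index 8
j=9: u_9=583/600 ∈ [7/8, 1) → index 9

0 1 1 3 4 5 7 8 8 9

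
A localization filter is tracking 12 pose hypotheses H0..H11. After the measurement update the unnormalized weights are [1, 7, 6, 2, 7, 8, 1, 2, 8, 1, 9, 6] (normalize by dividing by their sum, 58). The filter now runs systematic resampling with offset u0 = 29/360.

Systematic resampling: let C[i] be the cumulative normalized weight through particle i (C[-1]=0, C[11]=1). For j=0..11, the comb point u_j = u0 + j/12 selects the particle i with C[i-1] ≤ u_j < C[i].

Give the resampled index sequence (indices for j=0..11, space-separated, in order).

1 2 3 4 5 5 7 8 10 10 11 11

C = [1/58, 4/29, 7/29, 8/29, 23/58, 31/58, 16/29, 17/29, 21/29, 43/58, 26/29, 1]
j=0: u_0=29/360 ∈ [1/58, 4/29) → index 1
j=1: u_1=59/360 ∈ [4/29, 7/29) → index 2
j=2: u_2=89/360 ∈ [7/29, 8/29) → index 3
j=3: u_3=119/360 ∈ [8/29, 23/58) → index 4
j=4: u_4=149/360 ∈ [23/58, 31/58) → index 5
j=5: u_5=179/360 ∈ [23/58, 31/58) → index 5
j=6: u_6=209/360 ∈ [16/29, 17/29) → index 7
j=7: u_7=239/360 ∈ [17/29, 21/29) → index 8
j=8: u_8=269/360 ∈ [43/58, 26/29) → index 10
j=9: u_9=299/360 ∈ [43/58, 26/29) → index 10
j=10: u_10=329/360 ∈ [26/29, 1) → index 11
j=11: u_11=359/360 ∈ [26/29, 1) → index 11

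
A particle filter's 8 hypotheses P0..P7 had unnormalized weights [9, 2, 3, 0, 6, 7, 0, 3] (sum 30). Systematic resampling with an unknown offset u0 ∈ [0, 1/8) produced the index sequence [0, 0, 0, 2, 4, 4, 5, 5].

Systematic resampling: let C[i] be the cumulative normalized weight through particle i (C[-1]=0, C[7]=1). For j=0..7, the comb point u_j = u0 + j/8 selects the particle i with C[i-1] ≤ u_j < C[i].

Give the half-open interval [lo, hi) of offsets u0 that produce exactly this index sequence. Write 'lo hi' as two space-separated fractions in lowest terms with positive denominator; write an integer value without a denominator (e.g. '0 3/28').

C = [3/10, 11/30, 7/15, 7/15, 2/3, 9/10, 9/10, 1]
j=0 picked index 0: u0 ∈ [0, 3/10)
j=1 picked index 0: u0 ∈ [-1/8, 7/40)
j=2 picked index 0: u0 ∈ [-1/4, 1/20)
j=3 picked index 2: u0 ∈ [-1/120, 11/120)
j=4 picked index 4: u0 ∈ [-1/30, 1/6)
j=5 picked index 4: u0 ∈ [-19/120, 1/24)
j=6 picked index 5: u0 ∈ [-1/12, 3/20)
j=7 picked index 5: u0 ∈ [-5/24, 1/40)
intersection: [0, 1/40)

0 1/40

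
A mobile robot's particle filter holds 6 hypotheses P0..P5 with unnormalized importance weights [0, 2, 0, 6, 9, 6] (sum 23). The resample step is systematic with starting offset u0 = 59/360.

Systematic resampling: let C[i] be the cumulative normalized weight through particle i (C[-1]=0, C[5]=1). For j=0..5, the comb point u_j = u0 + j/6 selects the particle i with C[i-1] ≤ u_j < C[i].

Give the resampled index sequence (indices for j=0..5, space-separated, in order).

C = [0, 2/23, 2/23, 8/23, 17/23, 1]
j=0: u_0=59/360 ∈ [2/23, 8/23) → index 3
j=1: u_1=119/360 ∈ [2/23, 8/23) → index 3
j=2: u_2=179/360 ∈ [8/23, 17/23) → index 4
j=3: u_3=239/360 ∈ [8/23, 17/23) → index 4
j=4: u_4=299/360 ∈ [17/23, 1) → index 5
j=5: u_5=359/360 ∈ [17/23, 1) → index 5

3 3 4 4 5 5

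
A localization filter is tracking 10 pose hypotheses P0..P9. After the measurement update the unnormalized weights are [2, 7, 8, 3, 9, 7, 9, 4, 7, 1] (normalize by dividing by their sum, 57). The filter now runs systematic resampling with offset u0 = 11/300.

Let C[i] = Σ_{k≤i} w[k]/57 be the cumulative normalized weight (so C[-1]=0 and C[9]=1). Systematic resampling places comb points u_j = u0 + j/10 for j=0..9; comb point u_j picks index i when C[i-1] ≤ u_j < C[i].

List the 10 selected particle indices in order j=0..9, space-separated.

C = [2/57, 3/19, 17/57, 20/57, 29/57, 12/19, 15/19, 49/57, 56/57, 1]
j=0: u_0=11/300 ∈ [2/57, 3/19) → index 1
j=1: u_1=41/300 ∈ [2/57, 3/19) → index 1
j=2: u_2=71/300 ∈ [3/19, 17/57) → index 2
j=3: u_3=101/300 ∈ [17/57, 20/57) → index 3
j=4: u_4=131/300 ∈ [20/57, 29/57) → index 4
j=5: u_5=161/300 ∈ [29/57, 12/19) → index 5
j=6: u_6=191/300 ∈ [12/19, 15/19) → index 6
j=7: u_7=221/300 ∈ [12/19, 15/19) → index 6
j=8: u_8=251/300 ∈ [15/19, 49/57) → index 7
j=9: u_9=281/300 ∈ [49/57, 56/57) → index 8

1 1 2 3 4 5 6 6 7 8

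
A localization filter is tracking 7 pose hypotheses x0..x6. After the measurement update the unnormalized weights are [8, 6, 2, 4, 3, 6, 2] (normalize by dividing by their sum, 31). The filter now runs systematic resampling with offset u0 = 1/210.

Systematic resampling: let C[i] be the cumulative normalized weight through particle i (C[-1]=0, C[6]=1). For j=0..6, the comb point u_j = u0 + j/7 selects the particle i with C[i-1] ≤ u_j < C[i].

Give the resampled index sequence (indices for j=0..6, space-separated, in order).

C = [8/31, 14/31, 16/31, 20/31, 23/31, 29/31, 1]
j=0: u_0=1/210 ∈ [0, 8/31) → index 0
j=1: u_1=31/210 ∈ [0, 8/31) → index 0
j=2: u_2=61/210 ∈ [8/31, 14/31) → index 1
j=3: u_3=13/30 ∈ [8/31, 14/31) → index 1
j=4: u_4=121/210 ∈ [16/31, 20/31) → index 3
j=5: u_5=151/210 ∈ [20/31, 23/31) → index 4
j=6: u_6=181/210 ∈ [23/31, 29/31) → index 5

0 0 1 1 3 4 5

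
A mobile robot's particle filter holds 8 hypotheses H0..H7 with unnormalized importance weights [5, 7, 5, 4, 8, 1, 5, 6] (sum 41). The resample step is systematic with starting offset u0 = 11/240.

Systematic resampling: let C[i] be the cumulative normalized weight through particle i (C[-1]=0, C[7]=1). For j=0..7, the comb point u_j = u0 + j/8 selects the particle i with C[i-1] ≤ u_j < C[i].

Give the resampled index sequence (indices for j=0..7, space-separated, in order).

0 1 2 3 4 4 6 7

C = [5/41, 12/41, 17/41, 21/41, 29/41, 30/41, 35/41, 1]
j=0: u_0=11/240 ∈ [0, 5/41) → index 0
j=1: u_1=41/240 ∈ [5/41, 12/41) → index 1
j=2: u_2=71/240 ∈ [12/41, 17/41) → index 2
j=3: u_3=101/240 ∈ [17/41, 21/41) → index 3
j=4: u_4=131/240 ∈ [21/41, 29/41) → index 4
j=5: u_5=161/240 ∈ [21/41, 29/41) → index 4
j=6: u_6=191/240 ∈ [30/41, 35/41) → index 6
j=7: u_7=221/240 ∈ [35/41, 1) → index 7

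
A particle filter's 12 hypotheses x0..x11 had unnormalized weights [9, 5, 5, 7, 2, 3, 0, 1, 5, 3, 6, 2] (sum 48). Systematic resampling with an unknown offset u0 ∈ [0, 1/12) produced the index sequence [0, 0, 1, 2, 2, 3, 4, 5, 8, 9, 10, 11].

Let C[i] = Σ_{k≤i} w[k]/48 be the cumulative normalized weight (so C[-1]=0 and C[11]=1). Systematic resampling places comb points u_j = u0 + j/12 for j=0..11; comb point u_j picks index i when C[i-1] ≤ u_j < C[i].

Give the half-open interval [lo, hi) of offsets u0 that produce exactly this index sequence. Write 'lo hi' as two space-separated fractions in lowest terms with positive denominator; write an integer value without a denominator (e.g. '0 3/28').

1/24 1/16

C = [3/16, 7/24, 19/48, 13/24, 7/12, 31/48, 31/48, 2/3, 37/48, 5/6, 23/24, 1]
j=0 picked index 0: u0 ∈ [0, 3/16)
j=1 picked index 0: u0 ∈ [-1/12, 5/48)
j=2 picked index 1: u0 ∈ [1/48, 1/8)
j=3 picked index 2: u0 ∈ [1/24, 7/48)
j=4 picked index 2: u0 ∈ [-1/24, 1/16)
j=5 picked index 3: u0 ∈ [-1/48, 1/8)
j=6 picked index 4: u0 ∈ [1/24, 1/12)
j=7 picked index 5: u0 ∈ [0, 1/16)
j=8 picked index 8: u0 ∈ [0, 5/48)
j=9 picked index 9: u0 ∈ [1/48, 1/12)
j=10 picked index 10: u0 ∈ [0, 1/8)
j=11 picked index 11: u0 ∈ [1/24, 1/12)
intersection: [1/24, 1/16)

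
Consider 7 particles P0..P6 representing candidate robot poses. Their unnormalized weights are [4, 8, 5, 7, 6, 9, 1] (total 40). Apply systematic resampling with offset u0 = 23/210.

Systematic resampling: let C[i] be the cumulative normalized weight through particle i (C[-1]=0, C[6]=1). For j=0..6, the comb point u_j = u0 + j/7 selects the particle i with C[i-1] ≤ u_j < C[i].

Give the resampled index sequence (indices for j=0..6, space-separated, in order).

C = [1/10, 3/10, 17/40, 3/5, 3/4, 39/40, 1]
j=0: u_0=23/210 ∈ [1/10, 3/10) → index 1
j=1: u_1=53/210 ∈ [1/10, 3/10) → index 1
j=2: u_2=83/210 ∈ [3/10, 17/40) → index 2
j=3: u_3=113/210 ∈ [17/40, 3/5) → index 3
j=4: u_4=143/210 ∈ [3/5, 3/4) → index 4
j=5: u_5=173/210 ∈ [3/4, 39/40) → index 5
j=6: u_6=29/30 ∈ [3/4, 39/40) → index 5

1 1 2 3 4 5 5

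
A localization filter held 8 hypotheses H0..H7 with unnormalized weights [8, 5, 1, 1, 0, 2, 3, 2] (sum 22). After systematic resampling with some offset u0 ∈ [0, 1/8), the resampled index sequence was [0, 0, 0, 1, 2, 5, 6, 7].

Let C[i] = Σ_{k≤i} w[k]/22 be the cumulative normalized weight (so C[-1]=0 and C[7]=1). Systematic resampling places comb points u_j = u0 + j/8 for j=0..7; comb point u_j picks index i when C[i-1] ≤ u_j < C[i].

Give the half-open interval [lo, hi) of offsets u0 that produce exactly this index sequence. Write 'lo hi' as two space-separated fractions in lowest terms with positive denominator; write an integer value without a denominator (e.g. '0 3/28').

C = [4/11, 13/22, 7/11, 15/22, 15/22, 17/22, 10/11, 1]
j=0 picked index 0: u0 ∈ [0, 4/11)
j=1 picked index 0: u0 ∈ [-1/8, 21/88)
j=2 picked index 0: u0 ∈ [-1/4, 5/44)
j=3 picked index 1: u0 ∈ [-1/88, 19/88)
j=4 picked index 2: u0 ∈ [1/11, 3/22)
j=5 picked index 5: u0 ∈ [5/88, 13/88)
j=6 picked index 6: u0 ∈ [1/44, 7/44)
j=7 picked index 7: u0 ∈ [3/88, 1/8)
intersection: [1/11, 5/44)

1/11 5/44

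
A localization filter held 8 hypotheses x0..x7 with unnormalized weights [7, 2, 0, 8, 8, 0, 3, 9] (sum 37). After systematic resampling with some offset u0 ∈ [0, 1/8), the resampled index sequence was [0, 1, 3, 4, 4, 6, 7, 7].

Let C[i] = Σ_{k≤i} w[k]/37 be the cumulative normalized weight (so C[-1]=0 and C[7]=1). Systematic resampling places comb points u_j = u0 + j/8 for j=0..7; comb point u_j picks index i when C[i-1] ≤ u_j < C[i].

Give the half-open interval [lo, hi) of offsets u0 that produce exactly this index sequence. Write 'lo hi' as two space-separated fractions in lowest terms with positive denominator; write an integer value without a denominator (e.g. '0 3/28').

25/296 35/296

C = [7/37, 9/37, 9/37, 17/37, 25/37, 25/37, 28/37, 1]
j=0 picked index 0: u0 ∈ [0, 7/37)
j=1 picked index 1: u0 ∈ [19/296, 35/296)
j=2 picked index 3: u0 ∈ [-1/148, 31/148)
j=3 picked index 4: u0 ∈ [25/296, 89/296)
j=4 picked index 4: u0 ∈ [-3/74, 13/74)
j=5 picked index 6: u0 ∈ [15/296, 39/296)
j=6 picked index 7: u0 ∈ [1/148, 1/4)
j=7 picked index 7: u0 ∈ [-35/296, 1/8)
intersection: [25/296, 35/296)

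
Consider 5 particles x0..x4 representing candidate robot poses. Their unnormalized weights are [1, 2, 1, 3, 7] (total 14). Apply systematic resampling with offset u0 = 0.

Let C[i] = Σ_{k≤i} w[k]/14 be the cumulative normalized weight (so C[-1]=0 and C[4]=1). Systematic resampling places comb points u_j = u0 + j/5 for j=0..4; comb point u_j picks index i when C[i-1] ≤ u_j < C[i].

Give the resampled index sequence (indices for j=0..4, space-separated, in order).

C = [1/14, 3/14, 2/7, 1/2, 1]
j=0: u_0=0 ∈ [0, 1/14) → index 0
j=1: u_1=1/5 ∈ [1/14, 3/14) → index 1
j=2: u_2=2/5 ∈ [2/7, 1/2) → index 3
j=3: u_3=3/5 ∈ [1/2, 1) → index 4
j=4: u_4=4/5 ∈ [1/2, 1) → index 4

0 1 3 4 4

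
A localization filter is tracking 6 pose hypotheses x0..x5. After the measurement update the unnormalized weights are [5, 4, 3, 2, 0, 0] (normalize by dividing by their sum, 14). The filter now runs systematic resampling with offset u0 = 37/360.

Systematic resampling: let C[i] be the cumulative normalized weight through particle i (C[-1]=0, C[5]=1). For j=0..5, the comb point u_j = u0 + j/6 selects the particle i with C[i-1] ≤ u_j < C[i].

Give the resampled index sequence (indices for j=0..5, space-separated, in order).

0 0 1 1 2 3

C = [5/14, 9/14, 6/7, 1, 1, 1]
j=0: u_0=37/360 ∈ [0, 5/14) → index 0
j=1: u_1=97/360 ∈ [0, 5/14) → index 0
j=2: u_2=157/360 ∈ [5/14, 9/14) → index 1
j=3: u_3=217/360 ∈ [5/14, 9/14) → index 1
j=4: u_4=277/360 ∈ [9/14, 6/7) → index 2
j=5: u_5=337/360 ∈ [6/7, 1) → index 3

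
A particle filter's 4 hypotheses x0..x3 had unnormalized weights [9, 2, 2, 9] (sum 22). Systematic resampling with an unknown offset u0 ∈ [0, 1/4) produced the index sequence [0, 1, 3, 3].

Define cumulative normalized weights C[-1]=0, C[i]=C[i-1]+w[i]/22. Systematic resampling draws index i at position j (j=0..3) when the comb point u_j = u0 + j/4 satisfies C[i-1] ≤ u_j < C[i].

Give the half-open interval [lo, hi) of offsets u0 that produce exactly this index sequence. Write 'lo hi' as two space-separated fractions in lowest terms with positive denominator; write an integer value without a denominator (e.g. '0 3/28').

C = [9/22, 1/2, 13/22, 1]
j=0 picked index 0: u0 ∈ [0, 9/22)
j=1 picked index 1: u0 ∈ [7/44, 1/4)
j=2 picked index 3: u0 ∈ [1/11, 1/2)
j=3 picked index 3: u0 ∈ [-7/44, 1/4)
intersection: [7/44, 1/4)

7/44 1/4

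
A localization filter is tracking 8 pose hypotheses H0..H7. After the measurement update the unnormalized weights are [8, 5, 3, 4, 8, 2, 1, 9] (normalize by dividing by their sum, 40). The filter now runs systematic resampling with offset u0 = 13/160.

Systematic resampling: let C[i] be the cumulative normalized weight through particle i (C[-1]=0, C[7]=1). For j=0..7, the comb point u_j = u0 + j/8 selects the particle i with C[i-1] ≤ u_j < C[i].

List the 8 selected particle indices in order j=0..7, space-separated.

C = [1/5, 13/40, 2/5, 1/2, 7/10, 3/4, 31/40, 1]
j=0: u_0=13/160 ∈ [0, 1/5) → index 0
j=1: u_1=33/160 ∈ [1/5, 13/40) → index 1
j=2: u_2=53/160 ∈ [13/40, 2/5) → index 2
j=3: u_3=73/160 ∈ [2/5, 1/2) → index 3
j=4: u_4=93/160 ∈ [1/2, 7/10) → index 4
j=5: u_5=113/160 ∈ [7/10, 3/4) → index 5
j=6: u_6=133/160 ∈ [31/40, 1) → index 7
j=7: u_7=153/160 ∈ [31/40, 1) → index 7

0 1 2 3 4 5 7 7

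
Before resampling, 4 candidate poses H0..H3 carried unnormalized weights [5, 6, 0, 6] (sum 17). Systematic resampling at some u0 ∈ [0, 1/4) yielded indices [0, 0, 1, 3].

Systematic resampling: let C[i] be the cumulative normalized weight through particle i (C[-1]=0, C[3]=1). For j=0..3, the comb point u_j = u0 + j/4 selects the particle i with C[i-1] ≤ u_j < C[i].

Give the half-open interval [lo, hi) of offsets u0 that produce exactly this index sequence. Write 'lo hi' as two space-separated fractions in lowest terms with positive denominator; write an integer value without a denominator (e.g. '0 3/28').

0 3/68

C = [5/17, 11/17, 11/17, 1]
j=0 picked index 0: u0 ∈ [0, 5/17)
j=1 picked index 0: u0 ∈ [-1/4, 3/68)
j=2 picked index 1: u0 ∈ [-7/34, 5/34)
j=3 picked index 3: u0 ∈ [-7/68, 1/4)
intersection: [0, 3/68)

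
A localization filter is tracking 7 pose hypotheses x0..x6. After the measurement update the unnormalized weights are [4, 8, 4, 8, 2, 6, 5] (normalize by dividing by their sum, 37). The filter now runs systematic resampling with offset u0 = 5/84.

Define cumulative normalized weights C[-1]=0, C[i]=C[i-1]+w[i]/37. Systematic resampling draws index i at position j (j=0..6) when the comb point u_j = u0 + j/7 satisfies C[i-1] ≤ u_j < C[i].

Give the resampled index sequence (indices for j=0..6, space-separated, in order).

C = [4/37, 12/37, 16/37, 24/37, 26/37, 32/37, 1]
j=0: u_0=5/84 ∈ [0, 4/37) → index 0
j=1: u_1=17/84 ∈ [4/37, 12/37) → index 1
j=2: u_2=29/84 ∈ [12/37, 16/37) → index 2
j=3: u_3=41/84 ∈ [16/37, 24/37) → index 3
j=4: u_4=53/84 ∈ [16/37, 24/37) → index 3
j=5: u_5=65/84 ∈ [26/37, 32/37) → index 5
j=6: u_6=11/12 ∈ [32/37, 1) → index 6

0 1 2 3 3 5 6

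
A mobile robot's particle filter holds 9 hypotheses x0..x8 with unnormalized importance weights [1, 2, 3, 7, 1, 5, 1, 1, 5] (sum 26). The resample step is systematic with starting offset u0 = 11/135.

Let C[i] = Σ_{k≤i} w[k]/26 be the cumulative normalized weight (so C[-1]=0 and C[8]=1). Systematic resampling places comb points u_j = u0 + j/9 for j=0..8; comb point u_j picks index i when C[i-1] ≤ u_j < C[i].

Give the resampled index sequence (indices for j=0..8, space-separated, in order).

1 2 3 3 4 5 6 8 8

C = [1/26, 3/26, 3/13, 1/2, 7/13, 19/26, 10/13, 21/26, 1]
j=0: u_0=11/135 ∈ [1/26, 3/26) → index 1
j=1: u_1=26/135 ∈ [3/26, 3/13) → index 2
j=2: u_2=41/135 ∈ [3/13, 1/2) → index 3
j=3: u_3=56/135 ∈ [3/13, 1/2) → index 3
j=4: u_4=71/135 ∈ [1/2, 7/13) → index 4
j=5: u_5=86/135 ∈ [7/13, 19/26) → index 5
j=6: u_6=101/135 ∈ [19/26, 10/13) → index 6
j=7: u_7=116/135 ∈ [21/26, 1) → index 8
j=8: u_8=131/135 ∈ [21/26, 1) → index 8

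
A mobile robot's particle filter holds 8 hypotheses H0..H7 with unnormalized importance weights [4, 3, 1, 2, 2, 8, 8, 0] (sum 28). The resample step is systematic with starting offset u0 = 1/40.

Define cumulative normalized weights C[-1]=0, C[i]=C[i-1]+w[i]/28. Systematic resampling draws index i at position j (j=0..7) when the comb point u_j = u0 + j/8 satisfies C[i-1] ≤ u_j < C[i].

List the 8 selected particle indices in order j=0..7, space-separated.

C = [1/7, 1/4, 2/7, 5/14, 3/7, 5/7, 1, 1]
j=0: u_0=1/40 ∈ [0, 1/7) → index 0
j=1: u_1=3/20 ∈ [1/7, 1/4) → index 1
j=2: u_2=11/40 ∈ [1/4, 2/7) → index 2
j=3: u_3=2/5 ∈ [5/14, 3/7) → index 4
j=4: u_4=21/40 ∈ [3/7, 5/7) → index 5
j=5: u_5=13/20 ∈ [3/7, 5/7) → index 5
j=6: u_6=31/40 ∈ [5/7, 1) → index 6
j=7: u_7=9/10 ∈ [5/7, 1) → index 6

0 1 2 4 5 5 6 6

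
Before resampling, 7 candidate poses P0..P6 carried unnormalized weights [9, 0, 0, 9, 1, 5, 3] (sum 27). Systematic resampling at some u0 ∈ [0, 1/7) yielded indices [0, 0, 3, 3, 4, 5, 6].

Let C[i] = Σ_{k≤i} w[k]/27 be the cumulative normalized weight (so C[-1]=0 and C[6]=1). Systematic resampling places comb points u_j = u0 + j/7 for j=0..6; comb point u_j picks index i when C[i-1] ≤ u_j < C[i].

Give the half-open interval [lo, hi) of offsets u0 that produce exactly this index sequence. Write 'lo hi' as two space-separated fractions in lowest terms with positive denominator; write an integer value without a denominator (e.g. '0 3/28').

C = [1/3, 1/3, 1/3, 2/3, 19/27, 8/9, 1]
j=0 picked index 0: u0 ∈ [0, 1/3)
j=1 picked index 0: u0 ∈ [-1/7, 4/21)
j=2 picked index 3: u0 ∈ [1/21, 8/21)
j=3 picked index 3: u0 ∈ [-2/21, 5/21)
j=4 picked index 4: u0 ∈ [2/21, 25/189)
j=5 picked index 5: u0 ∈ [-2/189, 11/63)
j=6 picked index 6: u0 ∈ [2/63, 1/7)
intersection: [2/21, 25/189)

2/21 25/189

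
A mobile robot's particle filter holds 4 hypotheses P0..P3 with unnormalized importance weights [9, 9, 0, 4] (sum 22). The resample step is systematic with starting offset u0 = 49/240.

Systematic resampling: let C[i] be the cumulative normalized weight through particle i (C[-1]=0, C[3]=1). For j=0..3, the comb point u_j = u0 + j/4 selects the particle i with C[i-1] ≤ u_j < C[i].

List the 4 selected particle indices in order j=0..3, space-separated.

0 1 1 3

C = [9/22, 9/11, 9/11, 1]
j=0: u_0=49/240 ∈ [0, 9/22) → index 0
j=1: u_1=109/240 ∈ [9/22, 9/11) → index 1
j=2: u_2=169/240 ∈ [9/22, 9/11) → index 1
j=3: u_3=229/240 ∈ [9/11, 1) → index 3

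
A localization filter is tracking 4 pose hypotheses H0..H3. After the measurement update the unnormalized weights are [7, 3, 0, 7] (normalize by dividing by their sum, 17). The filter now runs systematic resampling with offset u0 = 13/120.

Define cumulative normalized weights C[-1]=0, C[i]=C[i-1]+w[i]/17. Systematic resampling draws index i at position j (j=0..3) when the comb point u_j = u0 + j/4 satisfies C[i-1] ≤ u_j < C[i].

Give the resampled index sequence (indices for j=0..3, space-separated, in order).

C = [7/17, 10/17, 10/17, 1]
j=0: u_0=13/120 ∈ [0, 7/17) → index 0
j=1: u_1=43/120 ∈ [0, 7/17) → index 0
j=2: u_2=73/120 ∈ [10/17, 1) → index 3
j=3: u_3=103/120 ∈ [10/17, 1) → index 3

0 0 3 3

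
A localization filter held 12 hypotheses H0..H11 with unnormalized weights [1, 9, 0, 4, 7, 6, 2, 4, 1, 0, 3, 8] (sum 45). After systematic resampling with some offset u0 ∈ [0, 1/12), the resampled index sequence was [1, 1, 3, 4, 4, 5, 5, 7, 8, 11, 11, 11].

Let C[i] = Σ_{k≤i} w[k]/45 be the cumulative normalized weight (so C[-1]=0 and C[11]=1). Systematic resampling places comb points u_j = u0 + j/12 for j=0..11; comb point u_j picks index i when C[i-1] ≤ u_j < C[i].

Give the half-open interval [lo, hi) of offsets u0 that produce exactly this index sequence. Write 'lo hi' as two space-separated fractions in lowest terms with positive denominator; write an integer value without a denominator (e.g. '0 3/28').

13/180 1/12

C = [1/45, 2/9, 2/9, 14/45, 7/15, 3/5, 29/45, 11/15, 34/45, 34/45, 37/45, 1]
j=0 picked index 1: u0 ∈ [1/45, 2/9)
j=1 picked index 1: u0 ∈ [-11/180, 5/36)
j=2 picked index 3: u0 ∈ [1/18, 13/90)
j=3 picked index 4: u0 ∈ [11/180, 13/60)
j=4 picked index 4: u0 ∈ [-1/45, 2/15)
j=5 picked index 5: u0 ∈ [1/20, 11/60)
j=6 picked index 5: u0 ∈ [-1/30, 1/10)
j=7 picked index 7: u0 ∈ [11/180, 3/20)
j=8 picked index 8: u0 ∈ [1/15, 4/45)
j=9 picked index 11: u0 ∈ [13/180, 1/4)
j=10 picked index 11: u0 ∈ [-1/90, 1/6)
j=11 picked index 11: u0 ∈ [-17/180, 1/12)
intersection: [13/180, 1/12)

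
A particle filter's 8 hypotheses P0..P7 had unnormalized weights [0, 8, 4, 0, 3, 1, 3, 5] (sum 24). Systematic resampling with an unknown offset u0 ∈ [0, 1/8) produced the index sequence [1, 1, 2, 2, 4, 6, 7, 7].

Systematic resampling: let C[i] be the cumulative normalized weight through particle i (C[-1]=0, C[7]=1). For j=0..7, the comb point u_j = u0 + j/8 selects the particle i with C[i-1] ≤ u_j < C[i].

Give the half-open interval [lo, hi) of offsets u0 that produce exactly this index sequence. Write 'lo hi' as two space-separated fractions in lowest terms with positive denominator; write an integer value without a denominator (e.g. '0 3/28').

C = [0, 1/3, 1/2, 1/2, 5/8, 2/3, 19/24, 1]
j=0 picked index 1: u0 ∈ [0, 1/3)
j=1 picked index 1: u0 ∈ [-1/8, 5/24)
j=2 picked index 2: u0 ∈ [1/12, 1/4)
j=3 picked index 2: u0 ∈ [-1/24, 1/8)
j=4 picked index 4: u0 ∈ [0, 1/8)
j=5 picked index 6: u0 ∈ [1/24, 1/6)
j=6 picked index 7: u0 ∈ [1/24, 1/4)
j=7 picked index 7: u0 ∈ [-1/12, 1/8)
intersection: [1/12, 1/8)

1/12 1/8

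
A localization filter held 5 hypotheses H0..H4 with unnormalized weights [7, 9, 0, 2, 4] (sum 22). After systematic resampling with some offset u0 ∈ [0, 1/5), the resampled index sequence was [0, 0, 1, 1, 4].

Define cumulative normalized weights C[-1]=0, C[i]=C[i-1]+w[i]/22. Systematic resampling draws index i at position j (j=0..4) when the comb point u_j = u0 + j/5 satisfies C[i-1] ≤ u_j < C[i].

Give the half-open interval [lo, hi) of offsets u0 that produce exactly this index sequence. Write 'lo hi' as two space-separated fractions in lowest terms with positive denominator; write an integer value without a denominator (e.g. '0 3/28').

C = [7/22, 8/11, 8/11, 9/11, 1]
j=0 picked index 0: u0 ∈ [0, 7/22)
j=1 picked index 0: u0 ∈ [-1/5, 13/110)
j=2 picked index 1: u0 ∈ [-9/110, 18/55)
j=3 picked index 1: u0 ∈ [-31/110, 7/55)
j=4 picked index 4: u0 ∈ [1/55, 1/5)
intersection: [1/55, 13/110)

1/55 13/110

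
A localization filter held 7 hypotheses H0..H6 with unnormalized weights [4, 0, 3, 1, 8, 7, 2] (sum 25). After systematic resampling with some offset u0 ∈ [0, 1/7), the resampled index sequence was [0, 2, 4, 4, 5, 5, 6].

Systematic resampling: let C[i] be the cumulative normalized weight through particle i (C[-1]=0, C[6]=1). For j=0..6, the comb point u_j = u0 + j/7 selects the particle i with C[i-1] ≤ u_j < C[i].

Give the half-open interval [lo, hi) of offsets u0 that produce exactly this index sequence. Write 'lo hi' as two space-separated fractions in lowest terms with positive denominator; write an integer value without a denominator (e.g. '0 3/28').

12/175 24/175

C = [4/25, 4/25, 7/25, 8/25, 16/25, 23/25, 1]
j=0 picked index 0: u0 ∈ [0, 4/25)
j=1 picked index 2: u0 ∈ [3/175, 24/175)
j=2 picked index 4: u0 ∈ [6/175, 62/175)
j=3 picked index 4: u0 ∈ [-19/175, 37/175)
j=4 picked index 5: u0 ∈ [12/175, 61/175)
j=5 picked index 5: u0 ∈ [-13/175, 36/175)
j=6 picked index 6: u0 ∈ [11/175, 1/7)
intersection: [12/175, 24/175)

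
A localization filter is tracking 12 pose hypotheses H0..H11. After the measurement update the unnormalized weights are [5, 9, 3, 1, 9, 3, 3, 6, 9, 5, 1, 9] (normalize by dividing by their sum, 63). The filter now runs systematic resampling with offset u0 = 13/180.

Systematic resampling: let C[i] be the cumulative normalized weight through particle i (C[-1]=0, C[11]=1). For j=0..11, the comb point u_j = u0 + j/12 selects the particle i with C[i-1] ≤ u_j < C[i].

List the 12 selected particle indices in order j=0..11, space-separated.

C = [5/63, 2/9, 17/63, 2/7, 3/7, 10/21, 11/21, 13/21, 16/21, 53/63, 6/7, 1]
j=0: u_0=13/180 ∈ [0, 5/63) → index 0
j=1: u_1=7/45 ∈ [5/63, 2/9) → index 1
j=2: u_2=43/180 ∈ [2/9, 17/63) → index 2
j=3: u_3=29/90 ∈ [2/7, 3/7) → index 4
j=4: u_4=73/180 ∈ [2/7, 3/7) → index 4
j=5: u_5=22/45 ∈ [10/21, 11/21) → index 6
j=6: u_6=103/180 ∈ [11/21, 13/21) → index 7
j=7: u_7=59/90 ∈ [13/21, 16/21) → index 8
j=8: u_8=133/180 ∈ [13/21, 16/21) → index 8
j=9: u_9=37/45 ∈ [16/21, 53/63) → index 9
j=10: u_10=163/180 ∈ [6/7, 1) → index 11
j=11: u_11=89/90 ∈ [6/7, 1) → index 11

0 1 2 4 4 6 7 8 8 9 11 11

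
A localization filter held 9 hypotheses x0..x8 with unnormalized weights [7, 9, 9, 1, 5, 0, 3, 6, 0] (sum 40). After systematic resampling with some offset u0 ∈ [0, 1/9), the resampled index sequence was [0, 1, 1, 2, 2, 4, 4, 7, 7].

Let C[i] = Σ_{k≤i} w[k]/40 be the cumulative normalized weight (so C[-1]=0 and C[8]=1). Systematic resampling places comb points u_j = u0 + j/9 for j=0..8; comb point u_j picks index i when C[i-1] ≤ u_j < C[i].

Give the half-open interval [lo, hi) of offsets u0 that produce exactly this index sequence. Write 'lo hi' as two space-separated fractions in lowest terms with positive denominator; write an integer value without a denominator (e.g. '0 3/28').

17/180 13/120

C = [7/40, 2/5, 5/8, 13/20, 31/40, 31/40, 17/20, 1, 1]
j=0 picked index 0: u0 ∈ [0, 7/40)
j=1 picked index 1: u0 ∈ [23/360, 13/45)
j=2 picked index 1: u0 ∈ [-17/360, 8/45)
j=3 picked index 2: u0 ∈ [1/15, 7/24)
j=4 picked index 2: u0 ∈ [-2/45, 13/72)
j=5 picked index 4: u0 ∈ [17/180, 79/360)
j=6 picked index 4: u0 ∈ [-1/60, 13/120)
j=7 picked index 7: u0 ∈ [13/180, 2/9)
j=8 picked index 7: u0 ∈ [-7/180, 1/9)
intersection: [17/180, 13/120)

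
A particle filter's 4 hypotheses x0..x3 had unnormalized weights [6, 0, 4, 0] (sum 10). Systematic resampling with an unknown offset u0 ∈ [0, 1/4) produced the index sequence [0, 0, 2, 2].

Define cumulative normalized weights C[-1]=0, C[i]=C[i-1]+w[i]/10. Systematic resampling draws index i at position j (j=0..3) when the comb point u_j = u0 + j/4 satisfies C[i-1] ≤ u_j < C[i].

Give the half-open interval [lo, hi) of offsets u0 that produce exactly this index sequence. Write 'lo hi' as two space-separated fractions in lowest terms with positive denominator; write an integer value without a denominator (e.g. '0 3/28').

C = [3/5, 3/5, 1, 1]
j=0 picked index 0: u0 ∈ [0, 3/5)
j=1 picked index 0: u0 ∈ [-1/4, 7/20)
j=2 picked index 2: u0 ∈ [1/10, 1/2)
j=3 picked index 2: u0 ∈ [-3/20, 1/4)
intersection: [1/10, 1/4)

1/10 1/4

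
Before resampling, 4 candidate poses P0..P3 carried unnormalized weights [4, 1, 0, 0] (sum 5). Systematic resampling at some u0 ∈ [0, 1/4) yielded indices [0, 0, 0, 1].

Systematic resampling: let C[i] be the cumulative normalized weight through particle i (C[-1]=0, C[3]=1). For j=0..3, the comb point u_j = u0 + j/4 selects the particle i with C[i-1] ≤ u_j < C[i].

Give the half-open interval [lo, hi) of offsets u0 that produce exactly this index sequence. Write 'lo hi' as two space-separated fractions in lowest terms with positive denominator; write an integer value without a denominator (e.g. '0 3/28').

C = [4/5, 1, 1, 1]
j=0 picked index 0: u0 ∈ [0, 4/5)
j=1 picked index 0: u0 ∈ [-1/4, 11/20)
j=2 picked index 0: u0 ∈ [-1/2, 3/10)
j=3 picked index 1: u0 ∈ [1/20, 1/4)
intersection: [1/20, 1/4)

1/20 1/4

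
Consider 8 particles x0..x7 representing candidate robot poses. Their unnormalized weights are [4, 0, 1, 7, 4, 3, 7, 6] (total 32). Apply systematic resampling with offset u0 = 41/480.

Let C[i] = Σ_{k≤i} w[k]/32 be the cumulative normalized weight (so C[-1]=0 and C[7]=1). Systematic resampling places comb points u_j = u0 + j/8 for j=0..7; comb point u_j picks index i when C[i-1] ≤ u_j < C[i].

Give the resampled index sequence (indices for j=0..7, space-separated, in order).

0 3 3 4 5 6 7 7

C = [1/8, 1/8, 5/32, 3/8, 1/2, 19/32, 13/16, 1]
j=0: u_0=41/480 ∈ [0, 1/8) → index 0
j=1: u_1=101/480 ∈ [5/32, 3/8) → index 3
j=2: u_2=161/480 ∈ [5/32, 3/8) → index 3
j=3: u_3=221/480 ∈ [3/8, 1/2) → index 4
j=4: u_4=281/480 ∈ [1/2, 19/32) → index 5
j=5: u_5=341/480 ∈ [19/32, 13/16) → index 6
j=6: u_6=401/480 ∈ [13/16, 1) → index 7
j=7: u_7=461/480 ∈ [13/16, 1) → index 7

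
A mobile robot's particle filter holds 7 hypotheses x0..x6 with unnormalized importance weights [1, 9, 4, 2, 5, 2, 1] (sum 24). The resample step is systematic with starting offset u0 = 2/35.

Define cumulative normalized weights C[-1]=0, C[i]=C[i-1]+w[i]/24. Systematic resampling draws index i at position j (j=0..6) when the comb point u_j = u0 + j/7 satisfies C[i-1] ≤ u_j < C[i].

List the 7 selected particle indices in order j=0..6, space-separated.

C = [1/24, 5/12, 7/12, 2/3, 7/8, 23/24, 1]
j=0: u_0=2/35 ∈ [1/24, 5/12) → index 1
j=1: u_1=1/5 ∈ [1/24, 5/12) → index 1
j=2: u_2=12/35 ∈ [1/24, 5/12) → index 1
j=3: u_3=17/35 ∈ [5/12, 7/12) → index 2
j=4: u_4=22/35 ∈ [7/12, 2/3) → index 3
j=5: u_5=27/35 ∈ [2/3, 7/8) → index 4
j=6: u_6=32/35 ∈ [7/8, 23/24) → index 5

1 1 1 2 3 4 5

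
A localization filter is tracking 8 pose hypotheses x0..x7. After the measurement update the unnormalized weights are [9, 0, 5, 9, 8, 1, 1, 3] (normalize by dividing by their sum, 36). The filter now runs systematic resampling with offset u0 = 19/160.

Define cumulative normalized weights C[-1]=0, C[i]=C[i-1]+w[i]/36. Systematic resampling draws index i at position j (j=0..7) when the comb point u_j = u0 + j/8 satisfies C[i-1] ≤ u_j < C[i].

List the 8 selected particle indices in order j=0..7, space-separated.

0 0 2 3 3 4 5 7

C = [1/4, 1/4, 7/18, 23/36, 31/36, 8/9, 11/12, 1]
j=0: u_0=19/160 ∈ [0, 1/4) → index 0
j=1: u_1=39/160 ∈ [0, 1/4) → index 0
j=2: u_2=59/160 ∈ [1/4, 7/18) → index 2
j=3: u_3=79/160 ∈ [7/18, 23/36) → index 3
j=4: u_4=99/160 ∈ [7/18, 23/36) → index 3
j=5: u_5=119/160 ∈ [23/36, 31/36) → index 4
j=6: u_6=139/160 ∈ [31/36, 8/9) → index 5
j=7: u_7=159/160 ∈ [11/12, 1) → index 7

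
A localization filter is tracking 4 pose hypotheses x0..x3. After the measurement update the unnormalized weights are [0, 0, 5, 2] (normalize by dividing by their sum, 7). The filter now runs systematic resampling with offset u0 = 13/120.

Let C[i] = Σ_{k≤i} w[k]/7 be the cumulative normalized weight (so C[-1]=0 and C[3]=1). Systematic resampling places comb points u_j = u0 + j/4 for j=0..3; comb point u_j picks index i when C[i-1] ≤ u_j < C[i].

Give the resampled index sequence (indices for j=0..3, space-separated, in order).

C = [0, 0, 5/7, 1]
j=0: u_0=13/120 ∈ [0, 5/7) → index 2
j=1: u_1=43/120 ∈ [0, 5/7) → index 2
j=2: u_2=73/120 ∈ [0, 5/7) → index 2
j=3: u_3=103/120 ∈ [5/7, 1) → index 3

2 2 2 3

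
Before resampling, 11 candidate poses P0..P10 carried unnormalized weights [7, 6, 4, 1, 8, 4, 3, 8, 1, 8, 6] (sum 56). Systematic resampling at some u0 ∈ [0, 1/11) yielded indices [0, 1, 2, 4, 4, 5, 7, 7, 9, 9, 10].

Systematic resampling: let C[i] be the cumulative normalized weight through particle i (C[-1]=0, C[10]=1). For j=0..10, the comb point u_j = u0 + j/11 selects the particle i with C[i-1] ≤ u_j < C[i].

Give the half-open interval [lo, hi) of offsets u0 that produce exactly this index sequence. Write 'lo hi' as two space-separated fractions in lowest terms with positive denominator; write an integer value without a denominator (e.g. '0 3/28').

31/616 23/308

C = [1/8, 13/56, 17/56, 9/28, 13/28, 15/28, 33/56, 41/56, 3/4, 25/28, 1]
j=0 picked index 0: u0 ∈ [0, 1/8)
j=1 picked index 1: u0 ∈ [3/88, 87/616)
j=2 picked index 2: u0 ∈ [31/616, 75/616)
j=3 picked index 4: u0 ∈ [15/308, 59/308)
j=4 picked index 4: u0 ∈ [-13/308, 31/308)
j=5 picked index 5: u0 ∈ [3/308, 25/308)
j=6 picked index 7: u0 ∈ [27/616, 115/616)
j=7 picked index 7: u0 ∈ [-29/616, 59/616)
j=8 picked index 9: u0 ∈ [1/44, 51/308)
j=9 picked index 9: u0 ∈ [-3/44, 23/308)
j=10 picked index 10: u0 ∈ [-5/308, 1/11)
intersection: [31/616, 23/308)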